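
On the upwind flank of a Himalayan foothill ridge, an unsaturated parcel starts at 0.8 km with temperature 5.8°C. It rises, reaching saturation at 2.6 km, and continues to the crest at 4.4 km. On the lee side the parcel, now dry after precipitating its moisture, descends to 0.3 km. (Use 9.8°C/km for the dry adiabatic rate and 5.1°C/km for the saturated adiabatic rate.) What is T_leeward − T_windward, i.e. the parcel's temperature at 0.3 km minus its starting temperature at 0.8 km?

+13.36°C

800–2600 m, dry: Δz = 1.8 km ⇒ ΔT = -17.64°C; T = -11.84°C
2600–4400 m, saturated: Δz = 1.8 km ⇒ ΔT = -9.18°C; T = -21.02°C
4400–300 m, dry descent: Δz = 4.1 km ⇒ ΔT = +40.18°C; T = 19.16°C
Net change vs windward start: 19.16 − 5.8 = +13.36°C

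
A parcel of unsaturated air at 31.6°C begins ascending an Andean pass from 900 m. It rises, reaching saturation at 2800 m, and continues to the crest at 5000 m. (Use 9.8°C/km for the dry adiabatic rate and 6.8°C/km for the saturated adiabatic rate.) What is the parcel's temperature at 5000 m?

Dry to 2800 m: -9.8 × 1.9 km = -18.62°C, so T = 12.98°C.
Saturated to 5000 m: -6.8 × 2.2 km = -14.96°C, so T = -1.98°C.

-1.98°C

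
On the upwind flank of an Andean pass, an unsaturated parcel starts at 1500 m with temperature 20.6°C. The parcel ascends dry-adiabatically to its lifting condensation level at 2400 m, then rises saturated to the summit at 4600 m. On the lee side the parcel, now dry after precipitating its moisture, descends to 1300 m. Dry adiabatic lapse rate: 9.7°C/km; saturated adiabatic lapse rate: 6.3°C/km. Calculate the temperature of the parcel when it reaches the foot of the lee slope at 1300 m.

30.02°C

From 1500 m to 2400 m (dry): cools by 9.7 × 0.9 = 8.73°C, giving 11.87°C.
From 2400 m to 4600 m (saturated): cools by 6.3 × 2.2 = 13.86°C, giving -1.99°C.
From 4600 m to 1300 m (dry descent): warms by 9.7 × 3.3 = 32.01°C, giving 30.02°C.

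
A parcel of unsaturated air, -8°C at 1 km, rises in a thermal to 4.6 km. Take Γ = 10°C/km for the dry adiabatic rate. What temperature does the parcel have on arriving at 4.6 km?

1000–4600 m, dry adiabatic: Δz = 3.6 km ⇒ ΔT = -36°C; T = -44°C

-44°C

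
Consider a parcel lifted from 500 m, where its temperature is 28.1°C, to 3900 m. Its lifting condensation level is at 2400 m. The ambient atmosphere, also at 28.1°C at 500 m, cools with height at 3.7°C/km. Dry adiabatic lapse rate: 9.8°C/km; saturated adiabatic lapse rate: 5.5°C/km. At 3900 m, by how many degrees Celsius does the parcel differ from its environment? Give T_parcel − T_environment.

Parcel:
  From 500 m to 2400 m (dry): cools by 9.8 × 1.9 = 18.62°C, giving 9.48°C.
  From 2400 m to 3900 m (saturated): cools by 5.5 × 1.5 = 8.25°C, giving 1.23°C.
Environment:
  From 500 m to 3900 m (environment): cools by 3.7 × 3.4 = 12.58°C, giving 15.52°C.
T_parcel − T_env = 1.23 − 15.52 = -14.29°C

-14.29°C (parcel cooler than environment)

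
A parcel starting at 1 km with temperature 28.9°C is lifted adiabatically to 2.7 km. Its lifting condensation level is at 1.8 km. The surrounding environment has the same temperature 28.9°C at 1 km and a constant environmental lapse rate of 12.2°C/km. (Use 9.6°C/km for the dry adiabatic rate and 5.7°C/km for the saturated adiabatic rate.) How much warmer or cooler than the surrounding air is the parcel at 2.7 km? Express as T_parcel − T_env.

+7.93°C (parcel warmer than environment)

Parcel:
  From 1000 m to 1800 m (dry): cools by 9.6 × 0.8 = 7.68°C, giving 21.22°C.
  From 1800 m to 2700 m (saturated): cools by 5.7 × 0.9 = 5.13°C, giving 16.09°C.
Environment:
  From 1000 m to 2700 m (environment): cools by 12.2 × 1.7 = 20.74°C, giving 8.16°C.
T_parcel − T_env = 16.09 − 8.16 = +7.93°C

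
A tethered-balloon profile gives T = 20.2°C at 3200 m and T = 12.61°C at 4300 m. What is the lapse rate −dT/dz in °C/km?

Γ = −ΔT/Δz = (20.2 − 12.61) / (4300 − 3200) m
  = 7.59°C / 1.1 km = 6.9°C/km

6.9°C/km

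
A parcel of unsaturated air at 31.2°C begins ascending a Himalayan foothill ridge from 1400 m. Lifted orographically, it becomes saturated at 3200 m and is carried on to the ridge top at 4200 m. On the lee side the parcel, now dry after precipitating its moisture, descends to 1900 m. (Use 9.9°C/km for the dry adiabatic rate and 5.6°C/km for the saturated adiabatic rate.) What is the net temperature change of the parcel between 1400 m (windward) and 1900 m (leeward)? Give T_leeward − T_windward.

-0.65°C

1400–3200 m, dry: Δz = 1.8 km ⇒ ΔT = -17.82°C; T = 13.38°C
3200–4200 m, saturated: Δz = 1 km ⇒ ΔT = -5.6°C; T = 7.78°C
4200–1900 m, dry descent: Δz = 2.3 km ⇒ ΔT = +22.77°C; T = 30.55°C
Net change vs windward start: 30.55 − 31.2 = -0.65°C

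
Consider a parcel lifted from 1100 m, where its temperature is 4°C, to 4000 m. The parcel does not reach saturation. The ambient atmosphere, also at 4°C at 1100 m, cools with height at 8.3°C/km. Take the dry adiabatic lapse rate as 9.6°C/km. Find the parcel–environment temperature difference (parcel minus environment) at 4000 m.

-3.77°C (parcel cooler than environment)

Parcel:
  From 1100 m to 4000 m (dry): cools by 9.6 × 2.9 = 27.84°C, giving -23.84°C.
Environment:
  From 1100 m to 4000 m (environment): cools by 8.3 × 2.9 = 24.07°C, giving -20.07°C.
T_parcel − T_env = -23.84 − (-20.07) = -3.77°C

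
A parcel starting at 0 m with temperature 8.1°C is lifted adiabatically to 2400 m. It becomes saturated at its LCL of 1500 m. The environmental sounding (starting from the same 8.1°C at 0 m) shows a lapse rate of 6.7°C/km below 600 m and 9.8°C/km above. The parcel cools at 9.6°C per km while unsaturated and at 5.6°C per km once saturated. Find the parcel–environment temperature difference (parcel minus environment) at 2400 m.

+2.22°C (parcel warmer than environment)

Parcel:
  0–1500 m, dry: Δz = 1.5 km ⇒ ΔT = -14.4°C; T = -6.3°C
  1500–2400 m, saturated: Δz = 0.9 km ⇒ ΔT = -5.04°C; T = -11.34°C
Environment:
  0–600 m, environment, lower layer: Δz = 0.6 km ⇒ ΔT = -4.02°C; T = 4.08°C
  600–2400 m, environment, upper layer: Δz = 1.8 km ⇒ ΔT = -17.64°C; T = -13.56°C
T_parcel − T_env = -11.34 − (-13.56) = +2.22°C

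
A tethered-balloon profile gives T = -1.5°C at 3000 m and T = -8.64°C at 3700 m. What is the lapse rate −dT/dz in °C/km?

Γ = −ΔT/Δz = (-1.5 − (-8.64)) / (3700 − 3000) m
  = 7.14°C / 0.7 km = 10.2°C/km

10.2°C/km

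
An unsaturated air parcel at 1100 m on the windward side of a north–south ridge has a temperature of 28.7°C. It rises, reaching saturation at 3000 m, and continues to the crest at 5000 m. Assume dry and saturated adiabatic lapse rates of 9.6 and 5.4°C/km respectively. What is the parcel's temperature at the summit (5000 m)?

-0.34°C

1100–3000 m, dry: Δz = 1.9 km ⇒ ΔT = -18.24°C; T = 10.46°C
3000–5000 m, saturated: Δz = 2 km ⇒ ΔT = -10.8°C; T = -0.34°C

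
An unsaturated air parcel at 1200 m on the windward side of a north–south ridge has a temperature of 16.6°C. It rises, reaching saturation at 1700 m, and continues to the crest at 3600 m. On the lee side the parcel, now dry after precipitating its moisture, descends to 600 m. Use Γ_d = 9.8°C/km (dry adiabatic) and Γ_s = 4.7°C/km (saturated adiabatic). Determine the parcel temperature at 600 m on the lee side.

1200–1700 m, dry: Δz = 0.5 km ⇒ ΔT = -4.9°C; T = 11.7°C
1700–3600 m, saturated: Δz = 1.9 km ⇒ ΔT = -8.93°C; T = 2.77°C
3600–600 m, dry descent: Δz = 3 km ⇒ ΔT = +29.4°C; T = 32.17°C

32.17°C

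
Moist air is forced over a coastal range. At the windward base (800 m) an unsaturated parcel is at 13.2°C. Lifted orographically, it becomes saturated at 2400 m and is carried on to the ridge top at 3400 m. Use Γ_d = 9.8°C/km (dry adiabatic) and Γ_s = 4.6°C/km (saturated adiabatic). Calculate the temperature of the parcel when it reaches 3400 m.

800–2400 m, dry: Δz = 1.6 km ⇒ ΔT = -15.68°C; T = -2.48°C
2400–3400 m, saturated: Δz = 1 km ⇒ ΔT = -4.6°C; T = -7.08°C

-7.08°C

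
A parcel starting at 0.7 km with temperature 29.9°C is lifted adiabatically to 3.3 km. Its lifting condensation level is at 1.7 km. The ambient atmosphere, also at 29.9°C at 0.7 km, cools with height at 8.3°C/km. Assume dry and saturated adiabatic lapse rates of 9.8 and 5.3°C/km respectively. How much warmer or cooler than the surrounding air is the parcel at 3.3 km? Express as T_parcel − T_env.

Parcel:
  700–1700 m, dry: Δz = 1 km ⇒ ΔT = -9.8°C; T = 20.1°C
  1700–3300 m, saturated: Δz = 1.6 km ⇒ ΔT = -8.48°C; T = 11.62°C
Environment:
  700–3300 m, environment: Δz = 2.6 km ⇒ ΔT = -21.58°C; T = 8.32°C
T_parcel − T_env = 11.62 − 8.32 = +3.3°C

+3.3°C (parcel warmer than environment)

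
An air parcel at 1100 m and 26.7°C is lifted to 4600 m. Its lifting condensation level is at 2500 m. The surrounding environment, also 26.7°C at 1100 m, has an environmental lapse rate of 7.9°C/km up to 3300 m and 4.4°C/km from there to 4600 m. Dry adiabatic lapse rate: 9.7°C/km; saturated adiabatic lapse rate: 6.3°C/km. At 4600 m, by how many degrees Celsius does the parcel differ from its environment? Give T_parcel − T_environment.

Parcel:
  Dry to 2500 m: -9.7 × 1.4 km = -13.58°C, so T = 13.12°C.
  Saturated to 4600 m: -6.3 × 2.1 km = -13.23°C, so T = -0.11°C.
Environment:
  Environment, lower layer to 3300 m: -7.9 × 2.2 km = -17.38°C, so T = 9.32°C.
  Environment, upper layer to 4600 m: -4.4 × 1.3 km = -5.72°C, so T = 3.6°C.
T_parcel − T_env = -0.11 − 3.6 = -3.71°C

-3.71°C (parcel cooler than environment)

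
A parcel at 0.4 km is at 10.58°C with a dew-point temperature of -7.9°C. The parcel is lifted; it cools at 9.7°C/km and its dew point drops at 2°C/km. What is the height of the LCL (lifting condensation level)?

T and T_d converge at 9.7 − 2 = 7.7°C per km
Height above start = (10.58 − (-7.9)) / 7.7 = 2.4 km
LCL altitude = 400 m + 2400 m = 2800 m

2.8 km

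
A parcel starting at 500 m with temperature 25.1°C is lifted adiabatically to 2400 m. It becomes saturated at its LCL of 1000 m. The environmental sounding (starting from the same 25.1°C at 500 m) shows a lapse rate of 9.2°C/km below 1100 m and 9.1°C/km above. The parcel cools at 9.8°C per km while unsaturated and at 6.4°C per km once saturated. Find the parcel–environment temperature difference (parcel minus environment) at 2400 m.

+3.49°C (parcel warmer than environment)

Parcel:
  500–1000 m, dry: Δz = 0.5 km ⇒ ΔT = -4.9°C; T = 20.2°C
  1000–2400 m, saturated: Δz = 1.4 km ⇒ ΔT = -8.96°C; T = 11.24°C
Environment:
  500–1100 m, environment, lower layer: Δz = 0.6 km ⇒ ΔT = -5.52°C; T = 19.58°C
  1100–2400 m, environment, upper layer: Δz = 1.3 km ⇒ ΔT = -11.83°C; T = 7.75°C
T_parcel − T_env = 11.24 − 7.75 = +3.49°C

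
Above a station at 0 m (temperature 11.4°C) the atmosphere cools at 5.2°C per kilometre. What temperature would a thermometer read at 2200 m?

-0.04°C

From 0 m to 2200 m (environmental): cools by 5.2 × 2.2 = 11.44°C, giving -0.04°C.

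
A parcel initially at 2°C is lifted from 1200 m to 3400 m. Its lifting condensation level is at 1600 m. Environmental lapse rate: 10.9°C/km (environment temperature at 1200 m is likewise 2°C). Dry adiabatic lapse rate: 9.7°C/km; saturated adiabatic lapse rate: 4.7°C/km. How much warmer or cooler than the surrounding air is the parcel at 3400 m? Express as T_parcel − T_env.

+11.64°C (parcel warmer than environment)

Parcel:
  1200–1600 m, dry: Δz = 0.4 km ⇒ ΔT = -3.88°C; T = -1.88°C
  1600–3400 m, saturated: Δz = 1.8 km ⇒ ΔT = -8.46°C; T = -10.34°C
Environment:
  1200–3400 m, environment: Δz = 2.2 km ⇒ ΔT = -23.98°C; T = -21.98°C
T_parcel − T_env = -10.34 − (-21.98) = +11.64°C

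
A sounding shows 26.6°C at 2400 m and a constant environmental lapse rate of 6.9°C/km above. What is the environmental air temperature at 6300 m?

-0.31°C

Environmental to 6300 m: -6.9 × 3.9 km = -26.91°C, so T = -0.31°C.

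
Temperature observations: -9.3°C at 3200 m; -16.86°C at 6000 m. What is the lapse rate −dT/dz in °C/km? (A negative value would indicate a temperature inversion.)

2.7°C/km

Γ = −ΔT/Δz = (-9.3 − (-16.86)) / (6000 − 3200) m
  = 7.56°C / 2.8 km = 2.7°C/km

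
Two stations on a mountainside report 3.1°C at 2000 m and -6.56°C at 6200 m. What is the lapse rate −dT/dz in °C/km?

2.3°C/km

Γ = −ΔT/Δz = (3.1 − (-6.56)) / (6200 − 2000) m
  = 9.66°C / 4.2 km = 2.3°C/km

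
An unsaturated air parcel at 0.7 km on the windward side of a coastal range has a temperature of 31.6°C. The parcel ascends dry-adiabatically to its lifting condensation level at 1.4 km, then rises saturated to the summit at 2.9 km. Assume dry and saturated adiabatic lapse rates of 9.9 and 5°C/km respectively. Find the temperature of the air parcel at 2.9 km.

17.17°C

Dry to 1400 m: -9.9 × 0.7 km = -6.93°C, so T = 24.67°C.
Saturated to 2900 m: -5 × 1.5 km = -7.5°C, so T = 17.17°C.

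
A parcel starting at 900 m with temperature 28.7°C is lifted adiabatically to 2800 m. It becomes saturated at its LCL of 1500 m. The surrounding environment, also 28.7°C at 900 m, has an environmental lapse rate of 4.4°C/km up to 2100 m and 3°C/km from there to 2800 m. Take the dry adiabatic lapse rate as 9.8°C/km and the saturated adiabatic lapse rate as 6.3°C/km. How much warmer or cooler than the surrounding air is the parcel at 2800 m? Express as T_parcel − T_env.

-6.69°C (parcel cooler than environment)

Parcel:
  900 → 1500 m (dry, 9.8°C/km): ΔT = -9.8 × 0.6 = -5.88°C → T = 22.82°C
  1500 → 2800 m (saturated, 6.3°C/km): ΔT = -6.3 × 1.3 = -8.19°C → T = 14.63°C
Environment:
  900 → 2100 m (environment, lower layer, 4.4°C/km): ΔT = -4.4 × 1.2 = -5.28°C → T = 23.42°C
  2100 → 2800 m (environment, upper layer, 3°C/km): ΔT = -3 × 0.7 = -2.1°C → T = 21.32°C
T_parcel − T_env = 14.63 − 21.32 = -6.69°C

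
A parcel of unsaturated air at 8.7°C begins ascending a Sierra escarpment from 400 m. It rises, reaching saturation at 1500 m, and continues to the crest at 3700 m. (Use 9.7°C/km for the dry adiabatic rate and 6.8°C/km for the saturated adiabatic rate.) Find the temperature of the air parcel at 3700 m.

400 → 1500 m (dry, 9.7°C/km): ΔT = -9.7 × 1.1 = -10.67°C → T = -1.97°C
1500 → 3700 m (saturated, 6.8°C/km): ΔT = -6.8 × 2.2 = -14.96°C → T = -16.93°C

-16.93°C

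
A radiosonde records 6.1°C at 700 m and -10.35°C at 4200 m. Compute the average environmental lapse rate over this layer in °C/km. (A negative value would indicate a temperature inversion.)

4.7°C/km

Γ = −ΔT/Δz = (6.1 − (-10.35)) / (4200 − 700) m
  = 16.45°C / 3.5 km = 4.7°C/km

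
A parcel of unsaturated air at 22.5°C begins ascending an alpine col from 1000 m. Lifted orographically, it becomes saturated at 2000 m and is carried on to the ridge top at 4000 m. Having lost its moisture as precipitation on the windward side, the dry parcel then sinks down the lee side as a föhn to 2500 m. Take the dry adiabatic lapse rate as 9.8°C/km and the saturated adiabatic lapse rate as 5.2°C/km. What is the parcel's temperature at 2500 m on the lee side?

1000–2000 m, dry: Δz = 1 km ⇒ ΔT = -9.8°C; T = 12.7°C
2000–4000 m, saturated: Δz = 2 km ⇒ ΔT = -10.4°C; T = 2.3°C
4000–2500 m, dry descent: Δz = 1.5 km ⇒ ΔT = +14.7°C; T = 17°C

17°C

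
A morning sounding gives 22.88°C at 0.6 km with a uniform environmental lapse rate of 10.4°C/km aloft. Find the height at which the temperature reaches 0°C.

2.8 km

Height above start = (22.88 − 0) / 10.4 = 2.2 km
Altitude = 600 m + 2200 m = 2800 m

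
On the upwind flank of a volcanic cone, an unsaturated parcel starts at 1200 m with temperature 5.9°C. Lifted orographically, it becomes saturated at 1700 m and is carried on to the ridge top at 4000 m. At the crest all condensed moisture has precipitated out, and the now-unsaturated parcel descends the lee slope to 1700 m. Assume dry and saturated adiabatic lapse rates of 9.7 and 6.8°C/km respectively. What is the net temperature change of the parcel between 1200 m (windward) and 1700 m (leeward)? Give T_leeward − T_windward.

+1.82°C

1200–1700 m, dry: Δz = 0.5 km ⇒ ΔT = -4.85°C; T = 1.05°C
1700–4000 m, saturated: Δz = 2.3 km ⇒ ΔT = -15.64°C; T = -14.59°C
4000–1700 m, dry descent: Δz = 2.3 km ⇒ ΔT = +22.31°C; T = 7.72°C
Net change vs windward start: 7.72 − 5.9 = +1.82°C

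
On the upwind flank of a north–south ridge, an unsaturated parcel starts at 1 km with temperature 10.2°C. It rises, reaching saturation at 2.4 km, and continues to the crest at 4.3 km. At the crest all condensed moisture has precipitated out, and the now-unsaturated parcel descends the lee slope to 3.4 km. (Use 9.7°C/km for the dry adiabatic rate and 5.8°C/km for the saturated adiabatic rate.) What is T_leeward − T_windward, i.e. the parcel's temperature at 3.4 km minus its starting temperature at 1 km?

-15.87°C

1000–2400 m, dry: Δz = 1.4 km ⇒ ΔT = -13.58°C; T = -3.38°C
2400–4300 m, saturated: Δz = 1.9 km ⇒ ΔT = -11.02°C; T = -14.4°C
4300–3400 m, dry descent: Δz = 0.9 km ⇒ ΔT = +8.73°C; T = -5.67°C
Net change vs windward start: -5.67 − 10.2 = -15.87°C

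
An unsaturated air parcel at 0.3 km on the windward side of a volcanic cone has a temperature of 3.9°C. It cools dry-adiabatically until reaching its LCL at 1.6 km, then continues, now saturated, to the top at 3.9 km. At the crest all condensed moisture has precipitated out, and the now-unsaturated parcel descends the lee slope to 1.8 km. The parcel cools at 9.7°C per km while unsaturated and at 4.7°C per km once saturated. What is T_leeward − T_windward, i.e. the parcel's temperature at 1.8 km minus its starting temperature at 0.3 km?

300–1600 m, dry: Δz = 1.3 km ⇒ ΔT = -12.61°C; T = -8.71°C
1600–3900 m, saturated: Δz = 2.3 km ⇒ ΔT = -10.81°C; T = -19.52°C
3900–1800 m, dry descent: Δz = 2.1 km ⇒ ΔT = +20.37°C; T = 0.85°C
Net change vs windward start: 0.85 − 3.9 = -3.05°C

-3.05°C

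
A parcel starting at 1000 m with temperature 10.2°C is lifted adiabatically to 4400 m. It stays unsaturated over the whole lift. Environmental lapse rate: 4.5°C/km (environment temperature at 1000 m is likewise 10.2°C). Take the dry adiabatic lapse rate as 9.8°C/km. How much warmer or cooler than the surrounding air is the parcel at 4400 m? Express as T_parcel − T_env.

Parcel:
  1000–4400 m, dry: Δz = 3.4 km ⇒ ΔT = -33.32°C; T = -23.12°C
Environment:
  1000–4400 m, environment: Δz = 3.4 km ⇒ ΔT = -15.3°C; T = -5.1°C
T_parcel − T_env = -23.12 − (-5.1) = -18.02°C

-18.02°C (parcel cooler than environment)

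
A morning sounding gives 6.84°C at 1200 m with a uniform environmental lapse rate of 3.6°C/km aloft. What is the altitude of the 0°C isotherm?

Height above start = (6.84 − 0) / 3.6 = 1.9 km
Altitude = 1200 m + 1900 m = 3100 m

3100 m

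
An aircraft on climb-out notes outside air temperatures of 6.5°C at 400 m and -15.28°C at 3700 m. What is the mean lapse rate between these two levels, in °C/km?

Γ = −ΔT/Δz = (6.5 − (-15.28)) / (3700 − 400) m
  = 21.78°C / 3.3 km = 6.6°C/km

6.6°C/km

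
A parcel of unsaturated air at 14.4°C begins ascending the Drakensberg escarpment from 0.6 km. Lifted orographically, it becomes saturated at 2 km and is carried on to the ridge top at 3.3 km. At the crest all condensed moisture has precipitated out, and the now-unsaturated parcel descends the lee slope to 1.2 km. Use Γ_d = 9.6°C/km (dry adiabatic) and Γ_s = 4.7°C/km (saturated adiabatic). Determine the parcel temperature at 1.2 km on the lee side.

15.01°C

600–2000 m, dry: Δz = 1.4 km ⇒ ΔT = -13.44°C; T = 0.96°C
2000–3300 m, saturated: Δz = 1.3 km ⇒ ΔT = -6.11°C; T = -5.15°C
3300–1200 m, dry descent: Δz = 2.1 km ⇒ ΔT = +20.16°C; T = 15.01°C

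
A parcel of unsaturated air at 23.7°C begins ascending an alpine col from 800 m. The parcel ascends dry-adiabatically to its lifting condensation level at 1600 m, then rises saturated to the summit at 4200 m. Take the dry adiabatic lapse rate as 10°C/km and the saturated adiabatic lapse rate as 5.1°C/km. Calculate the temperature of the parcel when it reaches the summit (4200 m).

800 → 1600 m (dry, 10°C/km): ΔT = -10 × 0.8 = -8°C → T = 15.7°C
1600 → 4200 m (saturated, 5.1°C/km): ΔT = -5.1 × 2.6 = -13.26°C → T = 2.44°C

2.44°C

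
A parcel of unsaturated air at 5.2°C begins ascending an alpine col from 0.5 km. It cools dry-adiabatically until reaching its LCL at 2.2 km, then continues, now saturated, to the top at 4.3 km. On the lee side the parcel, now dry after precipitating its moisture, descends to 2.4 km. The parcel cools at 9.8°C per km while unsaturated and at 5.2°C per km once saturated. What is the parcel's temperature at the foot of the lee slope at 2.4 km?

500–2200 m, dry: Δz = 1.7 km ⇒ ΔT = -16.66°C; T = -11.46°C
2200–4300 m, saturated: Δz = 2.1 km ⇒ ΔT = -10.92°C; T = -22.38°C
4300–2400 m, dry descent: Δz = 1.9 km ⇒ ΔT = +18.62°C; T = -3.76°C

-3.76°C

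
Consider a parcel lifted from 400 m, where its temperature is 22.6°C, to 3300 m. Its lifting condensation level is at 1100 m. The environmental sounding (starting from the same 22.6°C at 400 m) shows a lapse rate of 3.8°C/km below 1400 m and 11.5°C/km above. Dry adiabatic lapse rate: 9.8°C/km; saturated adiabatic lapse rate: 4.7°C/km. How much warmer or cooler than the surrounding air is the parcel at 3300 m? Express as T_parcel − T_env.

+8.45°C (parcel warmer than environment)

Parcel:
  From 400 m to 1100 m (dry): cools by 9.8 × 0.7 = 6.86°C, giving 15.74°C.
  From 1100 m to 3300 m (saturated): cools by 4.7 × 2.2 = 10.34°C, giving 5.4°C.
Environment:
  From 400 m to 1400 m (environment, lower layer): cools by 3.8 × 1 = 3.8°C, giving 18.8°C.
  From 1400 m to 3300 m (environment, upper layer): cools by 11.5 × 1.9 = 21.85°C, giving -3.05°C.
T_parcel − T_env = 5.4 − (-3.05) = +8.45°C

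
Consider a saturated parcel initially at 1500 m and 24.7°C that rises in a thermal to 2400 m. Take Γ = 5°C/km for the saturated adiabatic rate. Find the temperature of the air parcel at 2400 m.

1500–2400 m, saturated adiabatic: Δz = 0.9 km ⇒ ΔT = -4.5°C; T = 20.2°C

20.2°C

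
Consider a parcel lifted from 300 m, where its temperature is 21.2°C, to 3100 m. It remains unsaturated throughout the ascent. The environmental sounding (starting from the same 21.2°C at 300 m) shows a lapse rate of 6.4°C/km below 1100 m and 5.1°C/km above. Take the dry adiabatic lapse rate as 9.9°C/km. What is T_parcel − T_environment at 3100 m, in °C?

Parcel:
  Dry to 3100 m: -9.9 × 2.8 km = -27.72°C, so T = -6.52°C.
Environment:
  Environment, lower layer to 1100 m: -6.4 × 0.8 km = -5.12°C, so T = 16.08°C.
  Environment, upper layer to 3100 m: -5.1 × 2 km = -10.2°C, so T = 5.88°C.
T_parcel − T_env = -6.52 − 5.88 = -12.4°C

-12.4°C (parcel cooler than environment)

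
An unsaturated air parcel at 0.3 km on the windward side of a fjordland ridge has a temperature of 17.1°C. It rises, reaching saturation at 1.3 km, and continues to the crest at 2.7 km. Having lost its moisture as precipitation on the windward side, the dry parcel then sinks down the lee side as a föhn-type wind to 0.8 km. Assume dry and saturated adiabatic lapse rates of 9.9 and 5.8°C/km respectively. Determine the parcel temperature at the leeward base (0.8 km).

17.89°C

From 300 m to 1300 m (dry): cools by 9.9 × 1 = 9.9°C, giving 7.2°C.
From 1300 m to 2700 m (saturated): cools by 5.8 × 1.4 = 8.12°C, giving -0.92°C.
From 2700 m to 800 m (dry descent): warms by 9.9 × 1.9 = 18.81°C, giving 17.89°C.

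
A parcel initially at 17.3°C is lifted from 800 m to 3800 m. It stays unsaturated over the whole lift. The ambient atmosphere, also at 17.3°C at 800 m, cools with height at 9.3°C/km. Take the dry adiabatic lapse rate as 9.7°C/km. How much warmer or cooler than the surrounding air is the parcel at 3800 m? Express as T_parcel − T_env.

-1.2°C (parcel cooler than environment)

Parcel:
  800 → 3800 m (dry, 9.7°C/km): ΔT = -9.7 × 3 = -29.1°C → T = -11.8°C
Environment:
  800 → 3800 m (environment, 9.3°C/km): ΔT = -9.3 × 3 = -27.9°C → T = -10.6°C
T_parcel − T_env = -11.8 − (-10.6) = -1.2°C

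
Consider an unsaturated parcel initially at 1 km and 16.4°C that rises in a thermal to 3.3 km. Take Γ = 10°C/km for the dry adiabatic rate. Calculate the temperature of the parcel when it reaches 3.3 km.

Dry adiabatic to 3300 m: -10 × 2.3 km = -23°C, so T = -6.6°C.

-6.6°C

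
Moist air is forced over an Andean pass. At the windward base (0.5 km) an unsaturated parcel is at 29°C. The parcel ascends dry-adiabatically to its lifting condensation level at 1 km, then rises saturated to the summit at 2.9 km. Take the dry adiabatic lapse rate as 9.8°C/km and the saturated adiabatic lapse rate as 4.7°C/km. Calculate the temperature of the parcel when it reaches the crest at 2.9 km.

500 → 1000 m (dry, 9.8°C/km): ΔT = -9.8 × 0.5 = -4.9°C → T = 24.1°C
1000 → 2900 m (saturated, 4.7°C/km): ΔT = -4.7 × 1.9 = -8.93°C → T = 15.17°C

15.17°C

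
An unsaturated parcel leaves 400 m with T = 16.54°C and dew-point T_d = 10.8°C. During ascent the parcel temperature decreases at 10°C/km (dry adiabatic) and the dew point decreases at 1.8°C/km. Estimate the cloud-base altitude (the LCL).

1100 m

T and T_d converge at 10 − 1.8 = 8.2°C per km
Height above start = (16.54 − 10.8) / 8.2 = 0.7 km
LCL altitude = 400 m + 700 m = 1100 m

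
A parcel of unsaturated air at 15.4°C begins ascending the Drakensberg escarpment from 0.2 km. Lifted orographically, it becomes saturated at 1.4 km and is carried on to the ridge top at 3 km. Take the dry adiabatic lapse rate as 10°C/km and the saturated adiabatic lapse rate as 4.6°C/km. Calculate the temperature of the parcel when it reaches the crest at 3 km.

-3.96°C

200–1400 m, dry: Δz = 1.2 km ⇒ ΔT = -12°C; T = 3.4°C
1400–3000 m, saturated: Δz = 1.6 km ⇒ ΔT = -7.36°C; T = -3.96°C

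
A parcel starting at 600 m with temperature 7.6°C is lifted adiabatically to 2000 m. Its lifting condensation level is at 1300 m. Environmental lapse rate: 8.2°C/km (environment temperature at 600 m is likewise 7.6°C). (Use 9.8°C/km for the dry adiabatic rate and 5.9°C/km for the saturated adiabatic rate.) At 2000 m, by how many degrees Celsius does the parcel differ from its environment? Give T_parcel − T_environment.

Parcel:
  From 600 m to 1300 m (dry): cools by 9.8 × 0.7 = 6.86°C, giving 0.74°C.
  From 1300 m to 2000 m (saturated): cools by 5.9 × 0.7 = 4.13°C, giving -3.39°C.
Environment:
  From 600 m to 2000 m (environment): cools by 8.2 × 1.4 = 11.48°C, giving -3.88°C.
T_parcel − T_env = -3.39 − (-3.88) = +0.49°C

+0.49°C (parcel warmer than environment)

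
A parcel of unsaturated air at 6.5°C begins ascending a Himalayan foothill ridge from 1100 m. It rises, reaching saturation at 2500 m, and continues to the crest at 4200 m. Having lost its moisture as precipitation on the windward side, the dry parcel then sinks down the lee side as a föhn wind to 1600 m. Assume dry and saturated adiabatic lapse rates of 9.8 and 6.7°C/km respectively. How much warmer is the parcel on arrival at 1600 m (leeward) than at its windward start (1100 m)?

+0.37°C

1100–2500 m, dry: Δz = 1.4 km ⇒ ΔT = -13.72°C; T = -7.22°C
2500–4200 m, saturated: Δz = 1.7 km ⇒ ΔT = -11.39°C; T = -18.61°C
4200–1600 m, dry descent: Δz = 2.6 km ⇒ ΔT = +25.48°C; T = 6.87°C
Net change vs windward start: 6.87 − 6.5 = +0.37°C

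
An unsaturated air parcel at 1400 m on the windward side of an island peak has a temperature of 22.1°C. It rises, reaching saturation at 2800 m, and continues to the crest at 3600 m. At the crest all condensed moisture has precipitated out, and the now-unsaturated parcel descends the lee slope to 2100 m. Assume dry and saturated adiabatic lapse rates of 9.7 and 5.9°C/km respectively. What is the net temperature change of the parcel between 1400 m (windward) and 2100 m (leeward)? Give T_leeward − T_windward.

1400–2800 m, dry: Δz = 1.4 km ⇒ ΔT = -13.58°C; T = 8.52°C
2800–3600 m, saturated: Δz = 0.8 km ⇒ ΔT = -4.72°C; T = 3.8°C
3600–2100 m, dry descent: Δz = 1.5 km ⇒ ΔT = +14.55°C; T = 18.35°C
Net change vs windward start: 18.35 − 22.1 = -3.75°C

-3.75°C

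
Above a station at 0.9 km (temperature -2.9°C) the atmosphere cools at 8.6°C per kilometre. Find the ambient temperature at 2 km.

From 900 m to 2000 m (environmental): cools by 8.6 × 1.1 = 9.46°C, giving -12.36°C.

-12.36°C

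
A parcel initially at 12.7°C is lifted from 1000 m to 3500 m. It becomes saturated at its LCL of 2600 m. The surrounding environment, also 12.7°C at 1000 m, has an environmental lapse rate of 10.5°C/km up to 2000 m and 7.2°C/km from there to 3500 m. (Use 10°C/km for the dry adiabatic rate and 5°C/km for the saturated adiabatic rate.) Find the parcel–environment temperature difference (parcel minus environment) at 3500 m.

Parcel:
  1000–2600 m, dry: Δz = 1.6 km ⇒ ΔT = -16°C; T = -3.3°C
  2600–3500 m, saturated: Δz = 0.9 km ⇒ ΔT = -4.5°C; T = -7.8°C
Environment:
  1000–2000 m, environment, lower layer: Δz = 1 km ⇒ ΔT = -10.5°C; T = 2.2°C
  2000–3500 m, environment, upper layer: Δz = 1.5 km ⇒ ΔT = -10.8°C; T = -8.6°C
T_parcel − T_env = -7.8 − (-8.6) = +0.8°C

+0.8°C (parcel warmer than environment)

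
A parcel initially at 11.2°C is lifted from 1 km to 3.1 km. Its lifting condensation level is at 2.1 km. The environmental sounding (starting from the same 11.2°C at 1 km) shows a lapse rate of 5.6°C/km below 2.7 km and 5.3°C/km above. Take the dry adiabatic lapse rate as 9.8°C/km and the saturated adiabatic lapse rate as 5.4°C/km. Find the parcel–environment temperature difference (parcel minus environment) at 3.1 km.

Parcel:
  1000 → 2100 m (dry, 9.8°C/km): ΔT = -9.8 × 1.1 = -10.78°C → T = 0.42°C
  2100 → 3100 m (saturated, 5.4°C/km): ΔT = -5.4 × 1 = -5.4°C → T = -4.98°C
Environment:
  1000 → 2700 m (environment, lower layer, 5.6°C/km): ΔT = -5.6 × 1.7 = -9.52°C → T = 1.68°C
  2700 → 3100 m (environment, upper layer, 5.3°C/km): ΔT = -5.3 × 0.4 = -2.12°C → T = -0.44°C
T_parcel − T_env = -4.98 − (-0.44) = -4.54°C

-4.54°C (parcel cooler than environment)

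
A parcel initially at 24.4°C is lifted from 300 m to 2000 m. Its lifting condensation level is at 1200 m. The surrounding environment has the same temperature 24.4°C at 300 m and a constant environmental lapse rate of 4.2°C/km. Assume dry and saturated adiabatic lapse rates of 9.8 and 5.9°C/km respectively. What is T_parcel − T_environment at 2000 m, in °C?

Parcel:
  300–1200 m, dry: Δz = 0.9 km ⇒ ΔT = -8.82°C; T = 15.58°C
  1200–2000 m, saturated: Δz = 0.8 km ⇒ ΔT = -4.72°C; T = 10.86°C
Environment:
  300–2000 m, environment: Δz = 1.7 km ⇒ ΔT = -7.14°C; T = 17.26°C
T_parcel − T_env = 10.86 − 17.26 = -6.4°C

-6.4°C (parcel cooler than environment)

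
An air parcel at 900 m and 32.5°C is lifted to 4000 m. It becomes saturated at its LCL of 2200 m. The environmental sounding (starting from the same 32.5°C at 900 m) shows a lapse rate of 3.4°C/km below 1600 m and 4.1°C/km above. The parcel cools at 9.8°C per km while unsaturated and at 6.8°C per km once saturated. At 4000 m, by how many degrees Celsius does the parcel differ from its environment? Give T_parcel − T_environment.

Parcel:
  900–2200 m, dry: Δz = 1.3 km ⇒ ΔT = -12.74°C; T = 19.76°C
  2200–4000 m, saturated: Δz = 1.8 km ⇒ ΔT = -12.24°C; T = 7.52°C
Environment:
  900–1600 m, environment, lower layer: Δz = 0.7 km ⇒ ΔT = -2.38°C; T = 30.12°C
  1600–4000 m, environment, upper layer: Δz = 2.4 km ⇒ ΔT = -9.84°C; T = 20.28°C
T_parcel − T_env = 7.52 − 20.28 = -12.76°C

-12.76°C (parcel cooler than environment)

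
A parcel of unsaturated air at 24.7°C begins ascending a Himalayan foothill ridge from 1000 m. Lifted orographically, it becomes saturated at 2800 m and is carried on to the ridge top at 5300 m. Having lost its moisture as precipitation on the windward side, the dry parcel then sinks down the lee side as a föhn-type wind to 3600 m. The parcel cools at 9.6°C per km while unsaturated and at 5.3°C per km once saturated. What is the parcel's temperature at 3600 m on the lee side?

1000–2800 m, dry: Δz = 1.8 km ⇒ ΔT = -17.28°C; T = 7.42°C
2800–5300 m, saturated: Δz = 2.5 km ⇒ ΔT = -13.25°C; T = -5.83°C
5300–3600 m, dry descent: Δz = 1.7 km ⇒ ΔT = +16.32°C; T = 10.49°C

10.49°C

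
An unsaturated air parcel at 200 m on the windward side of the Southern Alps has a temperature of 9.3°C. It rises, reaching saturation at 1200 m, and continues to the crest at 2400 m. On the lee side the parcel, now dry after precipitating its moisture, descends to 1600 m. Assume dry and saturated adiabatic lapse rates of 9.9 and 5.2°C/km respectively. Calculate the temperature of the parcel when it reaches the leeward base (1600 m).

1.08°C

From 200 m to 1200 m (dry): cools by 9.9 × 1 = 9.9°C, giving -0.6°C.
From 1200 m to 2400 m (saturated): cools by 5.2 × 1.2 = 6.24°C, giving -6.84°C.
From 2400 m to 1600 m (dry descent): warms by 9.9 × 0.8 = 7.92°C, giving 1.08°C.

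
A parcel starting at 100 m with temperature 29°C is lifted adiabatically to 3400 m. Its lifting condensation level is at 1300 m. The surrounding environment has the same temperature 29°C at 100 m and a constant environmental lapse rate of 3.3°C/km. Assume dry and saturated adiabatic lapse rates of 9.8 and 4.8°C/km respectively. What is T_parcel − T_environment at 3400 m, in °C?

-10.95°C (parcel cooler than environment)

Parcel:
  100–1300 m, dry: Δz = 1.2 km ⇒ ΔT = -11.76°C; T = 17.24°C
  1300–3400 m, saturated: Δz = 2.1 km ⇒ ΔT = -10.08°C; T = 7.16°C
Environment:
  100–3400 m, environment: Δz = 3.3 km ⇒ ΔT = -10.89°C; T = 18.11°C
T_parcel − T_env = 7.16 − 18.11 = -10.95°C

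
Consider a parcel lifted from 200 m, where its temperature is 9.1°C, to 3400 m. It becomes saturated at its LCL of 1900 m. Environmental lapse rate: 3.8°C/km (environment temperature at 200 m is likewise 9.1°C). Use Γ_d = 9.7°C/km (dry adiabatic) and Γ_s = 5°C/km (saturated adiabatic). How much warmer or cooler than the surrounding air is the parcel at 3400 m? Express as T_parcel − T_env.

Parcel:
  200 → 1900 m (dry, 9.7°C/km): ΔT = -9.7 × 1.7 = -16.49°C → T = -7.39°C
  1900 → 3400 m (saturated, 5°C/km): ΔT = -5 × 1.5 = -7.5°C → T = -14.89°C
Environment:
  200 → 3400 m (environment, 3.8°C/km): ΔT = -3.8 × 3.2 = -12.16°C → T = -3.06°C
T_parcel − T_env = -14.89 − (-3.06) = -11.83°C

-11.83°C (parcel cooler than environment)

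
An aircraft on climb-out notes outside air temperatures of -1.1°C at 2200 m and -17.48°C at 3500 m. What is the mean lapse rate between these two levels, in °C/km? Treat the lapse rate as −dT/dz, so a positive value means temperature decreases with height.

Γ = −ΔT/Δz = (-1.1 − (-17.48)) / (3500 − 2200) m
  = 16.38°C / 1.3 km = 12.6°C/km

12.6°C/km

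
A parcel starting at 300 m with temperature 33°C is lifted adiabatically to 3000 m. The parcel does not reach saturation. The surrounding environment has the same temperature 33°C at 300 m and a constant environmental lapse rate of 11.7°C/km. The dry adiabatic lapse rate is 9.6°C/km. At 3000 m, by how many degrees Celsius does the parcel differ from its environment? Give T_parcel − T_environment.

Parcel:
  300 → 3000 m (dry, 9.6°C/km): ΔT = -9.6 × 2.7 = -25.92°C → T = 7.08°C
Environment:
  300 → 3000 m (environment, 11.7°C/km): ΔT = -11.7 × 2.7 = -31.59°C → T = 1.41°C
T_parcel − T_env = 7.08 − 1.41 = +5.67°C

+5.67°C (parcel warmer than environment)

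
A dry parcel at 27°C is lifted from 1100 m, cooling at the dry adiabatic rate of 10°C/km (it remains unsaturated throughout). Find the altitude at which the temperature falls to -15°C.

5300 m

Height above start = (27 − (-15)) / 10 = 4.2 km
Altitude = 1100 m + 4200 m = 5300 m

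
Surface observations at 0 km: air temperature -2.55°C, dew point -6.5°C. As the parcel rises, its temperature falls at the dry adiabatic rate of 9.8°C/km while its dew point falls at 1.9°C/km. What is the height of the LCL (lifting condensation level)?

0.5 km

T and T_d converge at 9.8 − 1.9 = 7.9°C per km
Height above start = (-2.55 − (-6.5)) / 7.9 = 0.5 km
LCL altitude = 0 m + 500 m = 500 m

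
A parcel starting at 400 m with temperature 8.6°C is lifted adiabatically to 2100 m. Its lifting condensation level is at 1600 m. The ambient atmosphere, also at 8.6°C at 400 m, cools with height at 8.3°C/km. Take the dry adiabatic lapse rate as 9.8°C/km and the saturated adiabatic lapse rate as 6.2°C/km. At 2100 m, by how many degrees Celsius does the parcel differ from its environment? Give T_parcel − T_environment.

Parcel:
  From 400 m to 1600 m (dry): cools by 9.8 × 1.2 = 11.76°C, giving -3.16°C.
  From 1600 m to 2100 m (saturated): cools by 6.2 × 0.5 = 3.1°C, giving -6.26°C.
Environment:
  From 400 m to 2100 m (environment): cools by 8.3 × 1.7 = 14.11°C, giving -5.51°C.
T_parcel − T_env = -6.26 − (-5.51) = -0.75°C

-0.75°C (parcel cooler than environment)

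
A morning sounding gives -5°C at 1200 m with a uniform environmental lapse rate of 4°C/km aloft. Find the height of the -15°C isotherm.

Height above start = (-5 − (-15)) / 4 = 2.5 km
Altitude = 1200 m + 2500 m = 3700 m

3700 m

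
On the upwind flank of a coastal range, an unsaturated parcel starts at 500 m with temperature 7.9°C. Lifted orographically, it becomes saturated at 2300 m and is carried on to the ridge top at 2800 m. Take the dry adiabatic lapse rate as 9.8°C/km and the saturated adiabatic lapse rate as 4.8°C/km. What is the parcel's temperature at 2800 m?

-12.14°C

500 → 2300 m (dry, 9.8°C/km): ΔT = -9.8 × 1.8 = -17.64°C → T = -9.74°C
2300 → 2800 m (saturated, 4.8°C/km): ΔT = -4.8 × 0.5 = -2.4°C → T = -12.14°C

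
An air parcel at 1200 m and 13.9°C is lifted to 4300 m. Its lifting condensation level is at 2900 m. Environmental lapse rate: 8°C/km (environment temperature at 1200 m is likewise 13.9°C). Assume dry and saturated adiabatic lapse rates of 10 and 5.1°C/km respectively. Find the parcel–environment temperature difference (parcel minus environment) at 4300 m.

+0.66°C (parcel warmer than environment)

Parcel:
  From 1200 m to 2900 m (dry): cools by 10 × 1.7 = 17°C, giving -3.1°C.
  From 2900 m to 4300 m (saturated): cools by 5.1 × 1.4 = 7.14°C, giving -10.24°C.
Environment:
  From 1200 m to 4300 m (environment): cools by 8 × 3.1 = 24.8°C, giving -10.9°C.
T_parcel − T_env = -10.24 − (-10.9) = +0.66°C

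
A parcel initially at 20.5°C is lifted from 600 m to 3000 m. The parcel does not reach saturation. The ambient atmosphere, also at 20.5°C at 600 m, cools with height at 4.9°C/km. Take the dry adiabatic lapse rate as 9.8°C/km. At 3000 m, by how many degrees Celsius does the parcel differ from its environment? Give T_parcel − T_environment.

-11.76°C (parcel cooler than environment)

Parcel:
  600 → 3000 m (dry, 9.8°C/km): ΔT = -9.8 × 2.4 = -23.52°C → T = -3.02°C
Environment:
  600 → 3000 m (environment, 4.9°C/km): ΔT = -4.9 × 2.4 = -11.76°C → T = 8.74°C
T_parcel − T_env = -3.02 − 8.74 = -11.76°C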